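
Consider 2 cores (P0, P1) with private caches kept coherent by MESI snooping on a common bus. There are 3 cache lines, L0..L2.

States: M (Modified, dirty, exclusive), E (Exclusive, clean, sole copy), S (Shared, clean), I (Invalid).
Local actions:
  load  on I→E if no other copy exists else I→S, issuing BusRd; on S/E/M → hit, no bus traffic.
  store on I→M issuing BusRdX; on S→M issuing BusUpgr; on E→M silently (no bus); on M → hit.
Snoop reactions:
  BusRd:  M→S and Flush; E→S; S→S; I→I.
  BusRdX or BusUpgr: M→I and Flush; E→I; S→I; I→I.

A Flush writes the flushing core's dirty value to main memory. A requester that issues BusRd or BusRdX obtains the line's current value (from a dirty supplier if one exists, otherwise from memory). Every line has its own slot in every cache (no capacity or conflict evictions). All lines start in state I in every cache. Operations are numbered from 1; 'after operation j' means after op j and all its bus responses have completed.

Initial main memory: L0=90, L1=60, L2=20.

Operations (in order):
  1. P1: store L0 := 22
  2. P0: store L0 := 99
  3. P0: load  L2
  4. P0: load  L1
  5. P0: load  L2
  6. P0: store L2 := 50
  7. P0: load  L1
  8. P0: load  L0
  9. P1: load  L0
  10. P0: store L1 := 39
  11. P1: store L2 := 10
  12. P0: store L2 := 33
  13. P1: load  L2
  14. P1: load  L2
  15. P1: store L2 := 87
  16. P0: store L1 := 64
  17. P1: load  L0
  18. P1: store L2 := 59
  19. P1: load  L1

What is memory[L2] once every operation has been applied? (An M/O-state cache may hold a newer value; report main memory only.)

  op1 P1: store L0 := 22 → I/M on L0; bus BusRdX; mem=90
  op2 P0: store L0 := 99 → M/I on L0; bus BusRdX Flush; mem=22
  op3 P0: load  L2 → E/I on L2; bus BusRd; mem=20
  op4 P0: load  L1 → E/I on L1; bus BusRd; mem=60
  op5 P0: load  L2 → E/I on L2; bus (none); mem=20
  op6 P0: store L2 := 50 → M/I on L2; bus (none); mem=20
  op7 P0: load  L1 → E/I on L1; bus (none); mem=60
  op8 P0: load  L0 → M/I on L0; bus (none); mem=22
  op9 P1: load  L0 → S/S on L0; bus BusRd Flush; mem=99
  op10 P0: store L1 := 39 → M/I on L1; bus (none); mem=60
  op11 P1: store L2 := 10 → I/M on L2; bus BusRdX Flush; mem=50
  op12 P0: store L2 := 33 → M/I on L2; bus BusRdX Flush; mem=10
  op13 P1: load  L2 → S/S on L2; bus BusRd Flush; mem=33
  op14 P1: load  L2 → S/S on L2; bus (none); mem=33
  op15 P1: store L2 := 87 → I/M on L2; bus BusUpgr; mem=33
  op16 P0: store L1 := 64 → M/I on L1; bus (none); mem=60
  op17 P1: load  L0 → S/S on L0; bus (none); mem=99
  op18 P1: store L2 := 59 → I/M on L2; bus (none); mem=33
  op19 P1: load  L1 → S/S on L1; bus BusRd Flush; mem=64

memory[L2] = 33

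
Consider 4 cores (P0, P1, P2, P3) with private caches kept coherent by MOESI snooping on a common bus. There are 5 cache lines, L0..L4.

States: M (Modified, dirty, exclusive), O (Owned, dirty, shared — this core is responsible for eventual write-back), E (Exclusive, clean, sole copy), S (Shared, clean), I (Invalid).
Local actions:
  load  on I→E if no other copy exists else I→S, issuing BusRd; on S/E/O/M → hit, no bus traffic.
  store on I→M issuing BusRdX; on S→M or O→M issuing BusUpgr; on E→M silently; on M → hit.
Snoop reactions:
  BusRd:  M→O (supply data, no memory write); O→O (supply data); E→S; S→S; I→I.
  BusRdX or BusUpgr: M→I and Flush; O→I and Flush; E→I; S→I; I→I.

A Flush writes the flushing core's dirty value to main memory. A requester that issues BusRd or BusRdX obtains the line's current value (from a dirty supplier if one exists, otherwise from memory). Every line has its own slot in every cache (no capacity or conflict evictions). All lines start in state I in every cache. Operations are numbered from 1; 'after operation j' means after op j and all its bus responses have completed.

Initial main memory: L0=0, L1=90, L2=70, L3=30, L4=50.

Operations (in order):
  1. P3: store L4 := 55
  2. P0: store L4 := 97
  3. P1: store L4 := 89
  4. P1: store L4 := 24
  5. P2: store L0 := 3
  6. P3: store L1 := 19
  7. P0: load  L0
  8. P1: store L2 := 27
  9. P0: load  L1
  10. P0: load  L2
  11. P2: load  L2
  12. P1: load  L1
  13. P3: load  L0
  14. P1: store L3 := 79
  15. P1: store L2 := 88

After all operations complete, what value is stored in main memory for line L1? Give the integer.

memory[L1] = 90

  op1 P3: store L4 := 55 → I/I/I/M on L4; bus BusRdX; mem=50
  op2 P0: store L4 := 97 → M/I/I/I on L4; bus BusRdX Flush; mem=55
  op3 P1: store L4 := 89 → I/M/I/I on L4; bus BusRdX Flush; mem=97
  op4 P1: store L4 := 24 → I/M/I/I on L4; bus (none); mem=97
  op5 P2: store L0 := 3 → I/I/M/I on L0; bus BusRdX; mem=0
  op6 P3: store L1 := 19 → I/I/I/M on L1; bus BusRdX; mem=90
  op7 P0: load  L0 → S/I/O/I on L0; bus BusRd; mem=0
  op8 P1: store L2 := 27 → I/M/I/I on L2; bus BusRdX; mem=70
  op9 P0: load  L1 → S/I/I/O on L1; bus BusRd; mem=90
  op10 P0: load  L2 → S/O/I/I on L2; bus BusRd; mem=70
  op11 P2: load  L2 → S/O/S/I on L2; bus BusRd; mem=70
  op12 P1: load  L1 → S/S/I/O on L1; bus BusRd; mem=90
  op13 P3: load  L0 → S/I/O/S on L0; bus BusRd; mem=0
  op14 P1: store L3 := 79 → I/M/I/I on L3; bus BusRdX; mem=30
  op15 P1: store L2 := 88 → I/M/I/I on L2; bus BusUpgr; mem=70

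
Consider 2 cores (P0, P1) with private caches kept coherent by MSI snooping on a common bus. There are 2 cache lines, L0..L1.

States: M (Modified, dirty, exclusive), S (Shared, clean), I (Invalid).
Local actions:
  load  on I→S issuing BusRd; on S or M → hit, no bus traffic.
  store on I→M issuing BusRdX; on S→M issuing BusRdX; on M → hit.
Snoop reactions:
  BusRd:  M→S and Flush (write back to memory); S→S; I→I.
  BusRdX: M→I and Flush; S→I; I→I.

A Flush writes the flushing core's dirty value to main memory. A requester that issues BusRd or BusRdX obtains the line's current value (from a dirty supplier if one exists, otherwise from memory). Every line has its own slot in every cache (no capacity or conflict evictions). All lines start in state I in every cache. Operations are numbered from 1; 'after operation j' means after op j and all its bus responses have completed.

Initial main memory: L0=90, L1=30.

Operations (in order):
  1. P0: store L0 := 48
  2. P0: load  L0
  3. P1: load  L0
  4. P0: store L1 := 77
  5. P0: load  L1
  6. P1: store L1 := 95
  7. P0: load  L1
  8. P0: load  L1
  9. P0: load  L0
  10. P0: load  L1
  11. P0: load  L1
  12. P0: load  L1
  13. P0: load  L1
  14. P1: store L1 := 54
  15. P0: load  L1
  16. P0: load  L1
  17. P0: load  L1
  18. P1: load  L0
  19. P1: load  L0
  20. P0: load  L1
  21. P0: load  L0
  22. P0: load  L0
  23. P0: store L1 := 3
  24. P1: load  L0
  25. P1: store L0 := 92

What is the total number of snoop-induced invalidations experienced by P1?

invalidations = 1

[1] P0: store L0 := 48 | P0:M(48), P1:I | bus: BusRdX
[2] P0: load  L0 | P0:M(48), P1:I | bus: none
[3] P1: load  L0 | P0:S(48), P1:S(48) | bus: BusRd,Flush
[4] P0: store L1 := 77 | P0:M(77), P1:I | bus: BusRdX
[5] P0: load  L1 | P0:M(77), P1:I | bus: none
[6] P1: store L1 := 95 | P0:I, P1:M(95) | bus: BusRdX,Flush
[7] P0: load  L1 | P0:S(95), P1:S(95) | bus: BusRd,Flush
[8] P0: load  L1 | P0:S(95), P1:S(95) | bus: none
[9] P0: load  L0 | P0:S(48), P1:S(48) | bus: none
[10] P0: load  L1 | P0:S(95), P1:S(95) | bus: none
[11] P0: load  L1 | P0:S(95), P1:S(95) | bus: none
[12] P0: load  L1 | P0:S(95), P1:S(95) | bus: none
[13] P0: load  L1 | P0:S(95), P1:S(95) | bus: none
[14] P1: store L1 := 54 | P0:I, P1:M(54) | bus: BusRdX
[15] P0: load  L1 | P0:S(54), P1:S(54) | bus: BusRd,Flush
[16] P0: load  L1 | P0:S(54), P1:S(54) | bus: none
[17] P0: load  L1 | P0:S(54), P1:S(54) | bus: none
[18] P1: load  L0 | P0:S(48), P1:S(48) | bus: none
[19] P1: load  L0 | P0:S(48), P1:S(48) | bus: none
[20] P0: load  L1 | P0:S(54), P1:S(54) | bus: none
[21] P0: load  L0 | P0:S(48), P1:S(48) | bus: none
[22] P0: load  L0 | P0:S(48), P1:S(48) | bus: none
[23] P0: store L1 := 3 | P0:M(3), P1:I | bus: BusRdX
[24] P1: load  L0 | P0:S(48), P1:S(48) | bus: none
[25] P1: store L0 := 92 | P0:I, P1:M(92) | bus: BusRdX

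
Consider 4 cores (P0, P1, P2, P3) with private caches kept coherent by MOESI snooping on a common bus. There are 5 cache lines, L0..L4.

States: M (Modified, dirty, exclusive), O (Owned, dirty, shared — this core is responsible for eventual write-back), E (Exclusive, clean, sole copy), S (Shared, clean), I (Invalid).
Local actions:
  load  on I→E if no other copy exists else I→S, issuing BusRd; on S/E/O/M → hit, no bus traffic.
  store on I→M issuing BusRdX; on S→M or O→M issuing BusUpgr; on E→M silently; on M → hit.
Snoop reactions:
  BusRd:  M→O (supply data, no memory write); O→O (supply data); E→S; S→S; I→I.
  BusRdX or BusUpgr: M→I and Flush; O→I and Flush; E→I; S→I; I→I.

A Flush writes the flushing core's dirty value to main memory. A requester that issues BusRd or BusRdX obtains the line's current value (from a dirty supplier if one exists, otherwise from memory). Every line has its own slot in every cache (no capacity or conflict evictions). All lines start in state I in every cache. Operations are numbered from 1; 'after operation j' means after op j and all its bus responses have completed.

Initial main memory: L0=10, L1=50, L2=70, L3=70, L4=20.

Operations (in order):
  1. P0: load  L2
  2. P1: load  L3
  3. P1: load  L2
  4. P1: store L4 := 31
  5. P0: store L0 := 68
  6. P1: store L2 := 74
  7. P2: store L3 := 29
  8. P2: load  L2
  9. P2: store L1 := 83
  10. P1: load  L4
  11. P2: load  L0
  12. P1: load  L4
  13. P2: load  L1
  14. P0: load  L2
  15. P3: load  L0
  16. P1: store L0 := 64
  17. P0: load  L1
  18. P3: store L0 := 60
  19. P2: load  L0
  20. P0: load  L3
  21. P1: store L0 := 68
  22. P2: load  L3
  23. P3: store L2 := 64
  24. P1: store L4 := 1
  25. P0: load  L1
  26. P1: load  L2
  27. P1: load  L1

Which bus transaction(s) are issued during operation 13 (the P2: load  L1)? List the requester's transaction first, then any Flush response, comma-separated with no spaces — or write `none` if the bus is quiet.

  op1 P0: load  L2 → E/I/I/I on L2; bus BusRd; mem=70
  op2 P1: load  L3 → I/E/I/I on L3; bus BusRd; mem=70
  op3 P1: load  L2 → S/S/I/I on L2; bus BusRd; mem=70
  op4 P1: store L4 := 31 → I/M/I/I on L4; bus BusRdX; mem=20
  op5 P0: store L0 := 68 → M/I/I/I on L0; bus BusRdX; mem=10
  op6 P1: store L2 := 74 → I/M/I/I on L2; bus BusUpgr; mem=70
  op7 P2: store L3 := 29 → I/I/M/I on L3; bus BusRdX; mem=70
  op8 P2: load  L2 → I/O/S/I on L2; bus BusRd; mem=70
  op9 P2: store L1 := 83 → I/I/M/I on L1; bus BusRdX; mem=50
  op10 P1: load  L4 → I/M/I/I on L4; bus (none); mem=20
  op11 P2: load  L0 → O/I/S/I on L0; bus BusRd; mem=10
  op12 P1: load  L4 → I/M/I/I on L4; bus (none); mem=20
  op13 P2: load  L1 → I/I/M/I on L1; bus (none); mem=50
  op14 P0: load  L2 → S/O/S/I on L2; bus BusRd; mem=70
  op15 P3: load  L0 → O/I/S/S on L0; bus BusRd; mem=10
  op16 P1: store L0 := 64 → I/M/I/I on L0; bus BusRdX Flush; mem=68
  op17 P0: load  L1 → S/I/O/I on L1; bus BusRd; mem=50
  op18 P3: store L0 := 60 → I/I/I/M on L0; bus BusRdX Flush; mem=64
  op19 P2: load  L0 → I/I/S/O on L0; bus BusRd; mem=64
  op20 P0: load  L3 → S/I/O/I on L3; bus BusRd; mem=70
  op21 P1: store L0 := 68 → I/M/I/I on L0; bus BusRdX Flush; mem=60
  op22 P2: load  L3 → S/I/O/I on L3; bus (none); mem=70
  op23 P3: store L2 := 64 → I/I/I/M on L2; bus BusRdX Flush; mem=74
  op24 P1: store L4 := 1 → I/M/I/I on L4; bus (none); mem=20
  op25 P0: load  L1 → S/I/O/I on L1; bus (none); mem=50
  op26 P1: load  L2 → I/S/I/O on L2; bus BusRd; mem=74
  op27 P1: load  L1 → S/S/O/I on L1; bus BusRd; mem=50

bus = none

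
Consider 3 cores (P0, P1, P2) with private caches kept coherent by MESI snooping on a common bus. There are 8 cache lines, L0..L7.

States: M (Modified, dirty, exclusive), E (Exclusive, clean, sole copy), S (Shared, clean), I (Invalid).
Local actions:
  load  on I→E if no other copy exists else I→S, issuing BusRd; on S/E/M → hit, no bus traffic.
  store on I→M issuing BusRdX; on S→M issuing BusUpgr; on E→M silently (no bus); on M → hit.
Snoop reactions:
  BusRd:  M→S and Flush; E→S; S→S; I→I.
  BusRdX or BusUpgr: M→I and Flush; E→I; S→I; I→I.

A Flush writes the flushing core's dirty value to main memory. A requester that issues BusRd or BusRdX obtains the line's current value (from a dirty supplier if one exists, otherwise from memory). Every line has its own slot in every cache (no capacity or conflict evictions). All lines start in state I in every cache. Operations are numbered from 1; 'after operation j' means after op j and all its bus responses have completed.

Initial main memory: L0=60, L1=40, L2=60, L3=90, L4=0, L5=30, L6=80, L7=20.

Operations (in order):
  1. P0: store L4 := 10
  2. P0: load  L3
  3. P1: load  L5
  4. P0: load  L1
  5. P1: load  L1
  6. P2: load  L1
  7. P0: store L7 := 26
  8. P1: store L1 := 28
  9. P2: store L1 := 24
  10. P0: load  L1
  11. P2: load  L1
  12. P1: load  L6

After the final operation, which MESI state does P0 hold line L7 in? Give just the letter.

  op1 P0: store L4 := 10 → M/I/I on L4; bus BusRdX; mem=0
  op2 P0: load  L3 → E/I/I on L3; bus BusRd; mem=90
  op3 P1: load  L5 → I/E/I on L5; bus BusRd; mem=30
  op4 P0: load  L1 → E/I/I on L1; bus BusRd; mem=40
  op5 P1: load  L1 → S/S/I on L1; bus BusRd; mem=40
  op6 P2: load  L1 → S/S/S on L1; bus BusRd; mem=40
  op7 P0: store L7 := 26 → M/I/I on L7; bus BusRdX; mem=20
  op8 P1: store L1 := 28 → I/M/I on L1; bus BusUpgr; mem=40
  op9 P2: store L1 := 24 → I/I/M on L1; bus BusRdX Flush; mem=28
  op10 P0: load  L1 → S/I/S on L1; bus BusRd Flush; mem=24
  op11 P2: load  L1 → S/I/S on L1; bus (none); mem=24
  op12 P1: load  L6 → I/E/I on L6; bus BusRd; mem=80

state = M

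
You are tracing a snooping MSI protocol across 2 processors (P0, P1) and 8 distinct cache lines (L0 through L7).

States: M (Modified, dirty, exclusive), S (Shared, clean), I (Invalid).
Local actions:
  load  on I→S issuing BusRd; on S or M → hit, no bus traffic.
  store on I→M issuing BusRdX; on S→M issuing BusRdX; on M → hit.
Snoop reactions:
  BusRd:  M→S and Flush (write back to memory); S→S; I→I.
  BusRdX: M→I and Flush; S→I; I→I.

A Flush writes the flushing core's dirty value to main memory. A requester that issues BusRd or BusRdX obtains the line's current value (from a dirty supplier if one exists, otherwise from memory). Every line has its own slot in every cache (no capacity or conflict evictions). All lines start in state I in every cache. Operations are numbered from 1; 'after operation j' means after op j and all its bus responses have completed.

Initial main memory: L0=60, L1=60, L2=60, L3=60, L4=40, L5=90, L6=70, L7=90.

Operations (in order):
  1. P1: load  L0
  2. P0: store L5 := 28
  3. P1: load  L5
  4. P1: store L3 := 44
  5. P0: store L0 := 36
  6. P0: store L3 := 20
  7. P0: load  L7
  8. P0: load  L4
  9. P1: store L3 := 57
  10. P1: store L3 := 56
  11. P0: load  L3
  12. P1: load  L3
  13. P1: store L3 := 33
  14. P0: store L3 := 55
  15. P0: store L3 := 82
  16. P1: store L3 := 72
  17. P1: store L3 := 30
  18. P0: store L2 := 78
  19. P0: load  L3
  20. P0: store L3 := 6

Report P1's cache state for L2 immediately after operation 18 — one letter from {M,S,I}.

state = I

1. P1: load  L0  bus=[BusRd]  L0: P0=I P1=S  mem[L0]=60
2. P0: store L5 := 28  bus=[BusRdX]  L5: P0=M P1=I  mem[L5]=90
3. P1: load  L5  bus=[BusRd,Flush]  L5: P0=S P1=S  mem[L5]=28
4. P1: store L3 := 44  bus=[BusRdX]  L3: P0=I P1=M  mem[L3]=60
5. P0: store L0 := 36  bus=[BusRdX]  L0: P0=M P1=I  mem[L0]=60
6. P0: store L3 := 20  bus=[BusRdX,Flush]  L3: P0=M P1=I  mem[L3]=44
7. P0: load  L7  bus=[BusRd]  L7: P0=S P1=I  mem[L7]=90
8. P0: load  L4  bus=[BusRd]  L4: P0=S P1=I  mem[L4]=40
9. P1: store L3 := 57  bus=[BusRdX,Flush]  L3: P0=I P1=M  mem[L3]=20
10. P1: store L3 := 56  bus=[-]  L3: P0=I P1=M  mem[L3]=20
11. P0: load  L3  bus=[BusRd,Flush]  L3: P0=S P1=S  mem[L3]=56
12. P1: load  L3  bus=[-]  L3: P0=S P1=S  mem[L3]=56
13. P1: store L3 := 33  bus=[BusRdX]  L3: P0=I P1=M  mem[L3]=56
14. P0: store L3 := 55  bus=[BusRdX,Flush]  L3: P0=M P1=I  mem[L3]=33
15. P0: store L3 := 82  bus=[-]  L3: P0=M P1=I  mem[L3]=33
16. P1: store L3 := 72  bus=[BusRdX,Flush]  L3: P0=I P1=M  mem[L3]=82
17. P1: store L3 := 30  bus=[-]  L3: P0=I P1=M  mem[L3]=82
18. P0: store L2 := 78  bus=[BusRdX]  L2: P0=M P1=I  mem[L2]=60
19. P0: load  L3  bus=[BusRd,Flush]  L3: P0=S P1=S  mem[L3]=30
20. P0: store L3 := 6  bus=[BusRdX]  L3: P0=M P1=I  mem[L3]=30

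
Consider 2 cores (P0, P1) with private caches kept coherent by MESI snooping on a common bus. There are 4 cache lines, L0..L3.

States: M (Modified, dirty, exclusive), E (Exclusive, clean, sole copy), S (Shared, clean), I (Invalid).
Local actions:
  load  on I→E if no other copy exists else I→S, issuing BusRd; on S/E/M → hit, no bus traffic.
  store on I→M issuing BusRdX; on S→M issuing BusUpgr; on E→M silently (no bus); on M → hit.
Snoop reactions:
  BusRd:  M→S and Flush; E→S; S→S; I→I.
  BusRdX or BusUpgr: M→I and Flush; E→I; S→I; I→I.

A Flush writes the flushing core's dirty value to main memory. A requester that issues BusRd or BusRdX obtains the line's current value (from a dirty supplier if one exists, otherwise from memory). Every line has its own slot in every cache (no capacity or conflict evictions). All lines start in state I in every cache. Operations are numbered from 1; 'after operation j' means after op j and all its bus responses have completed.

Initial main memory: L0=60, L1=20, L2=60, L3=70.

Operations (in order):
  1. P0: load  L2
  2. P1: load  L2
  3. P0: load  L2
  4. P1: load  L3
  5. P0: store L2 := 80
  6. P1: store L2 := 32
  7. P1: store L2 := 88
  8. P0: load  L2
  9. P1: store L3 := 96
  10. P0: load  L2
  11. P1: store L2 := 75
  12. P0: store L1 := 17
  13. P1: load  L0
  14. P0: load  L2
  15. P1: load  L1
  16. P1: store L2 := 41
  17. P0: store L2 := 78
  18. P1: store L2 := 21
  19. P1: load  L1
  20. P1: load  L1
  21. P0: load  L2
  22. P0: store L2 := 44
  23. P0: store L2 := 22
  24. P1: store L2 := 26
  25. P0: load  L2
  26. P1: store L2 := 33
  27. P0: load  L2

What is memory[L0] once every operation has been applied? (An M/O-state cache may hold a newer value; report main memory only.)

1. P0: load  L2  bus=[BusRd]  L2: P0=E P1=I  mem[L2]=60
2. P1: load  L2  bus=[BusRd]  L2: P0=S P1=S  mem[L2]=60
3. P0: load  L2  bus=[-]  L2: P0=S P1=S  mem[L2]=60
4. P1: load  L3  bus=[BusRd]  L3: P0=I P1=E  mem[L3]=70
5. P0: store L2 := 80  bus=[BusUpgr]  L2: P0=M P1=I  mem[L2]=60
6. P1: store L2 := 32  bus=[BusRdX,Flush]  L2: P0=I P1=M  mem[L2]=80
7. P1: store L2 := 88  bus=[-]  L2: P0=I P1=M  mem[L2]=80
8. P0: load  L2  bus=[BusRd,Flush]  L2: P0=S P1=S  mem[L2]=88
9. P1: store L3 := 96  bus=[-]  L3: P0=I P1=M  mem[L3]=70
10. P0: load  L2  bus=[-]  L2: P0=S P1=S  mem[L2]=88
11. P1: store L2 := 75  bus=[BusUpgr]  L2: P0=I P1=M  mem[L2]=88
12. P0: store L1 := 17  bus=[BusRdX]  L1: P0=M P1=I  mem[L1]=20
13. P1: load  L0  bus=[BusRd]  L0: P0=I P1=E  mem[L0]=60
14. P0: load  L2  bus=[BusRd,Flush]  L2: P0=S P1=S  mem[L2]=75
15. P1: load  L1  bus=[BusRd,Flush]  L1: P0=S P1=S  mem[L1]=17
16. P1: store L2 := 41  bus=[BusUpgr]  L2: P0=I P1=M  mem[L2]=75
17. P0: store L2 := 78  bus=[BusRdX,Flush]  L2: P0=M P1=I  mem[L2]=41
18. P1: store L2 := 21  bus=[BusRdX,Flush]  L2: P0=I P1=M  mem[L2]=78
19. P1: load  L1  bus=[-]  L1: P0=S P1=S  mem[L1]=17
20. P1: load  L1  bus=[-]  L1: P0=S P1=S  mem[L1]=17
21. P0: load  L2  bus=[BusRd,Flush]  L2: P0=S P1=S  mem[L2]=21
22. P0: store L2 := 44  bus=[BusUpgr]  L2: P0=M P1=I  mem[L2]=21
23. P0: store L2 := 22  bus=[-]  L2: P0=M P1=I  mem[L2]=21
24. P1: store L2 := 26  bus=[BusRdX,Flush]  L2: P0=I P1=M  mem[L2]=22
25. P0: load  L2  bus=[BusRd,Flush]  L2: P0=S P1=S  mem[L2]=26
26. P1: store L2 := 33  bus=[BusUpgr]  L2: P0=I P1=M  mem[L2]=26
27. P0: load  L2  bus=[BusRd,Flush]  L2: P0=S P1=S  mem[L2]=33

memory[L0] = 60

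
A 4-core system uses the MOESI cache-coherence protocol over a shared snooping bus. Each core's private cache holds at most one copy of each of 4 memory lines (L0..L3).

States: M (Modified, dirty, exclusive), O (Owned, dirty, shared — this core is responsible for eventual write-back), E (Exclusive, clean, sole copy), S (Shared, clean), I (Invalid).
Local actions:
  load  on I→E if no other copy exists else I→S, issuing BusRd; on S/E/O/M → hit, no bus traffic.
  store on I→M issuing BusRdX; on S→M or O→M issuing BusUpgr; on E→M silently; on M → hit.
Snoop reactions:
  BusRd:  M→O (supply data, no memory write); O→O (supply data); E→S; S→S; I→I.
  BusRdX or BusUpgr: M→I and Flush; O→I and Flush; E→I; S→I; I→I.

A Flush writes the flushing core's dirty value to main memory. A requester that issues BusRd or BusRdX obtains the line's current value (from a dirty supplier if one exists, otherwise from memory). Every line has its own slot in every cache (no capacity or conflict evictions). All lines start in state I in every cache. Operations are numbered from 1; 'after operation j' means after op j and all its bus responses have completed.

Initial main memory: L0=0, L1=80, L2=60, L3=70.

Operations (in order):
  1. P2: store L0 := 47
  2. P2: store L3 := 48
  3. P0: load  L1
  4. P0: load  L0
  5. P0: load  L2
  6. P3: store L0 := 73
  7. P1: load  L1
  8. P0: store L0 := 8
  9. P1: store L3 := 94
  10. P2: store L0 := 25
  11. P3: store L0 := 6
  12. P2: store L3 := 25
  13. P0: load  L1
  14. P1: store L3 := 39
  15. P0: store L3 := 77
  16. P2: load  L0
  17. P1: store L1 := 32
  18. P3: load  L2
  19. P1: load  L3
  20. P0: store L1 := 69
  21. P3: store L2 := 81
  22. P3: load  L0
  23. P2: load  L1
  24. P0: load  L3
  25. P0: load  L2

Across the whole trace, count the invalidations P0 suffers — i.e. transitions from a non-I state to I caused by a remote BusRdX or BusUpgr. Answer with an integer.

invalidations = 4

step 1: P2: store L0 := 47  ⟶  IIMI  (L0)  txn=BusRdX  M[L0]=0
step 2: P2: store L3 := 48  ⟶  IIMI  (L3)  txn=BusRdX  M[L3]=70
step 3: P0: load  L1  ⟶  EIII  (L1)  txn=BusRd  M[L1]=80
step 4: P0: load  L0  ⟶  SIOI  (L0)  txn=BusRd  M[L0]=0
step 5: P0: load  L2  ⟶  EIII  (L2)  txn=BusRd  M[L2]=60
step 6: P3: store L0 := 73  ⟶  IIIM  (L0)  txn=BusRdX+Flush  M[L0]=47
step 7: P1: load  L1  ⟶  SSII  (L1)  txn=BusRd  M[L1]=80
step 8: P0: store L0 := 8  ⟶  MIII  (L0)  txn=BusRdX+Flush  M[L0]=73
step 9: P1: store L3 := 94  ⟶  IMII  (L3)  txn=BusRdX+Flush  M[L3]=48
step 10: P2: store L0 := 25  ⟶  IIMI  (L0)  txn=BusRdX+Flush  M[L0]=8
step 11: P3: store L0 := 6  ⟶  IIIM  (L0)  txn=BusRdX+Flush  M[L0]=25
step 12: P2: store L3 := 25  ⟶  IIMI  (L3)  txn=BusRdX+Flush  M[L3]=94
step 13: P0: load  L1  ⟶  SSII  (L1)  txn=∅  M[L1]=80
step 14: P1: store L3 := 39  ⟶  IMII  (L3)  txn=BusRdX+Flush  M[L3]=25
step 15: P0: store L3 := 77  ⟶  MIII  (L3)  txn=BusRdX+Flush  M[L3]=39
step 16: P2: load  L0  ⟶  IISO  (L0)  txn=BusRd  M[L0]=25
step 17: P1: store L1 := 32  ⟶  IMII  (L1)  txn=BusUpgr  M[L1]=80
step 18: P3: load  L2  ⟶  SIIS  (L2)  txn=BusRd  M[L2]=60
step 19: P1: load  L3  ⟶  OSII  (L3)  txn=BusRd  M[L3]=39
step 20: P0: store L1 := 69  ⟶  MIII  (L1)  txn=BusRdX+Flush  M[L1]=32
step 21: P3: store L2 := 81  ⟶  IIIM  (L2)  txn=BusUpgr  M[L2]=60
step 22: P3: load  L0  ⟶  IISO  (L0)  txn=∅  M[L0]=25
step 23: P2: load  L1  ⟶  OISI  (L1)  txn=BusRd  M[L1]=32
step 24: P0: load  L3  ⟶  OSII  (L3)  txn=∅  M[L3]=39
step 25: P0: load  L2  ⟶  SIIO  (L2)  txn=BusRd  M[L2]=60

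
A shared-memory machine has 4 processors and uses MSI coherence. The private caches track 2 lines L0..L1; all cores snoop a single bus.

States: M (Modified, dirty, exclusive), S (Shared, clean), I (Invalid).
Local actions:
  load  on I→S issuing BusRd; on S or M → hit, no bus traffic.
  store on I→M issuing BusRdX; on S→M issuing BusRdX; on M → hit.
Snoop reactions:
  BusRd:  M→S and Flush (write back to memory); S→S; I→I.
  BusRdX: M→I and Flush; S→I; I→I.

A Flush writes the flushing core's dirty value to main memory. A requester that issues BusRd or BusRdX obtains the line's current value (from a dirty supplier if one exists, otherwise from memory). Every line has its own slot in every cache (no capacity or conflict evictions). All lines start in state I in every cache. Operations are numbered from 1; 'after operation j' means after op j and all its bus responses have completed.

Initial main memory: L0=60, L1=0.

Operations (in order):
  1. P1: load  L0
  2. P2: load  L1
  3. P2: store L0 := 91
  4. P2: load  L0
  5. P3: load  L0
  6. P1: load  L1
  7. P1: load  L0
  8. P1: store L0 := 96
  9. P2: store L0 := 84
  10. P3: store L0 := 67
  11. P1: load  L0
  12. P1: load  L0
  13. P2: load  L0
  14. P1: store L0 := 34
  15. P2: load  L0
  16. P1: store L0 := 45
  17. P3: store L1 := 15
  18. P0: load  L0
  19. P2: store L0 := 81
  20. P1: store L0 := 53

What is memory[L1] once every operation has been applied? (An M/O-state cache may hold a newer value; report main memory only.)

memory[L1] = 0

[1] P1: load  L0 | P0:I, P1:S(60), P2:I, P3:I | bus: BusRd
[2] P2: load  L1 | P0:I, P1:I, P2:S(0), P3:I | bus: BusRd
[3] P2: store L0 := 91 | P0:I, P1:I, P2:M(91), P3:I | bus: BusRdX
[4] P2: load  L0 | P0:I, P1:I, P2:M(91), P3:I | bus: none
[5] P3: load  L0 | P0:I, P1:I, P2:S(91), P3:S(91) | bus: BusRd,Flush
[6] P1: load  L1 | P0:I, P1:S(0), P2:S(0), P3:I | bus: BusRd
[7] P1: load  L0 | P0:I, P1:S(91), P2:S(91), P3:S(91) | bus: BusRd
[8] P1: store L0 := 96 | P0:I, P1:M(96), P2:I, P3:I | bus: BusRdX
[9] P2: store L0 := 84 | P0:I, P1:I, P2:M(84), P3:I | bus: BusRdX,Flush
[10] P3: store L0 := 67 | P0:I, P1:I, P2:I, P3:M(67) | bus: BusRdX,Flush
[11] P1: load  L0 | P0:I, P1:S(67), P2:I, P3:S(67) | bus: BusRd,Flush
[12] P1: load  L0 | P0:I, P1:S(67), P2:I, P3:S(67) | bus: none
[13] P2: load  L0 | P0:I, P1:S(67), P2:S(67), P3:S(67) | bus: BusRd
[14] P1: store L0 := 34 | P0:I, P1:M(34), P2:I, P3:I | bus: BusRdX
[15] P2: load  L0 | P0:I, P1:S(34), P2:S(34), P3:I | bus: BusRd,Flush
[16] P1: store L0 := 45 | P0:I, P1:M(45), P2:I, P3:I | bus: BusRdX
[17] P3: store L1 := 15 | P0:I, P1:I, P2:I, P3:M(15) | bus: BusRdX
[18] P0: load  L0 | P0:S(45), P1:S(45), P2:I, P3:I | bus: BusRd,Flush
[19] P2: store L0 := 81 | P0:I, P1:I, P2:M(81), P3:I | bus: BusRdX
[20] P1: store L0 := 53 | P0:I, P1:M(53), P2:I, P3:I | bus: BusRdX,Flush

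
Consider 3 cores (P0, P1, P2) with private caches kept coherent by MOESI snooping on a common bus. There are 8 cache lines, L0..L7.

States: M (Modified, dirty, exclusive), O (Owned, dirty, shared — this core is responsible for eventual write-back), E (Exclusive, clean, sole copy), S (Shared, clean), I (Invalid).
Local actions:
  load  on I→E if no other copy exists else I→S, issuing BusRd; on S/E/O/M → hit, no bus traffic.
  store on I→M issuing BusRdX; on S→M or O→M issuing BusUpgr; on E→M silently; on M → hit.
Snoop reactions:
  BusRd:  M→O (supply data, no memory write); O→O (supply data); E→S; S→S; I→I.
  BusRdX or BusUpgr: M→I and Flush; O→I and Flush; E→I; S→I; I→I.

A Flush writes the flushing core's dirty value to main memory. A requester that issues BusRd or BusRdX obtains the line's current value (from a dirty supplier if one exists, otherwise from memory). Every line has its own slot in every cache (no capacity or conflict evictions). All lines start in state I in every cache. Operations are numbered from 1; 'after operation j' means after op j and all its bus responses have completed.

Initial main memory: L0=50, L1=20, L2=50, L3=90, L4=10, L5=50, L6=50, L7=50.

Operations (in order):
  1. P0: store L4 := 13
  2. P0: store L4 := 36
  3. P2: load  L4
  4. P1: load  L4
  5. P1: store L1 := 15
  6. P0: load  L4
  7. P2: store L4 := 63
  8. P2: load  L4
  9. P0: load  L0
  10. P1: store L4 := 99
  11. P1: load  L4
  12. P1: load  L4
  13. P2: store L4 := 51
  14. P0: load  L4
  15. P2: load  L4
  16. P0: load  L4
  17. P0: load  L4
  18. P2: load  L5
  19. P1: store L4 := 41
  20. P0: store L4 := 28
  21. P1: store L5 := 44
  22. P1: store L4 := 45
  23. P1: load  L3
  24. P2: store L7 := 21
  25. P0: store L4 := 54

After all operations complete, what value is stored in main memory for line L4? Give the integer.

memory[L4] = 45

1. P0: store L4 := 13  bus=[BusRdX]  L4: P0=M P1=I P2=I  mem[L4]=10
2. P0: store L4 := 36  bus=[-]  L4: P0=M P1=I P2=I  mem[L4]=10
3. P2: load  L4  bus=[BusRd]  L4: P0=O P1=I P2=S  mem[L4]=10
4. P1: load  L4  bus=[BusRd]  L4: P0=O P1=S P2=S  mem[L4]=10
5. P1: store L1 := 15  bus=[BusRdX]  L1: P0=I P1=M P2=I  mem[L1]=20
6. P0: load  L4  bus=[-]  L4: P0=O P1=S P2=S  mem[L4]=10
7. P2: store L4 := 63  bus=[BusUpgr,Flush]  L4: P0=I P1=I P2=M  mem[L4]=36
8. P2: load  L4  bus=[-]  L4: P0=I P1=I P2=M  mem[L4]=36
9. P0: load  L0  bus=[BusRd]  L0: P0=E P1=I P2=I  mem[L0]=50
10. P1: store L4 := 99  bus=[BusRdX,Flush]  L4: P0=I P1=M P2=I  mem[L4]=63
11. P1: load  L4  bus=[-]  L4: P0=I P1=M P2=I  mem[L4]=63
12. P1: load  L4  bus=[-]  L4: P0=I P1=M P2=I  mem[L4]=63
13. P2: store L4 := 51  bus=[BusRdX,Flush]  L4: P0=I P1=I P2=M  mem[L4]=99
14. P0: load  L4  bus=[BusRd]  L4: P0=S P1=I P2=O  mem[L4]=99
15. P2: load  L4  bus=[-]  L4: P0=S P1=I P2=O  mem[L4]=99
16. P0: load  L4  bus=[-]  L4: P0=S P1=I P2=O  mem[L4]=99
17. P0: load  L4  bus=[-]  L4: P0=S P1=I P2=O  mem[L4]=99
18. P2: load  L5  bus=[BusRd]  L5: P0=I P1=I P2=E  mem[L5]=50
19. P1: store L4 := 41  bus=[BusRdX,Flush]  L4: P0=I P1=M P2=I  mem[L4]=51
20. P0: store L4 := 28  bus=[BusRdX,Flush]  L4: P0=M P1=I P2=I  mem[L4]=41
21. P1: store L5 := 44  bus=[BusRdX]  L5: P0=I P1=M P2=I  mem[L5]=50
22. P1: store L4 := 45  bus=[BusRdX,Flush]  L4: P0=I P1=M P2=I  mem[L4]=28
23. P1: load  L3  bus=[BusRd]  L3: P0=I P1=E P2=I  mem[L3]=90
24. P2: store L7 := 21  bus=[BusRdX]  L7: P0=I P1=I P2=M  mem[L7]=50
25. P0: store L4 := 54  bus=[BusRdX,Flush]  L4: P0=M P1=I P2=I  mem[L4]=45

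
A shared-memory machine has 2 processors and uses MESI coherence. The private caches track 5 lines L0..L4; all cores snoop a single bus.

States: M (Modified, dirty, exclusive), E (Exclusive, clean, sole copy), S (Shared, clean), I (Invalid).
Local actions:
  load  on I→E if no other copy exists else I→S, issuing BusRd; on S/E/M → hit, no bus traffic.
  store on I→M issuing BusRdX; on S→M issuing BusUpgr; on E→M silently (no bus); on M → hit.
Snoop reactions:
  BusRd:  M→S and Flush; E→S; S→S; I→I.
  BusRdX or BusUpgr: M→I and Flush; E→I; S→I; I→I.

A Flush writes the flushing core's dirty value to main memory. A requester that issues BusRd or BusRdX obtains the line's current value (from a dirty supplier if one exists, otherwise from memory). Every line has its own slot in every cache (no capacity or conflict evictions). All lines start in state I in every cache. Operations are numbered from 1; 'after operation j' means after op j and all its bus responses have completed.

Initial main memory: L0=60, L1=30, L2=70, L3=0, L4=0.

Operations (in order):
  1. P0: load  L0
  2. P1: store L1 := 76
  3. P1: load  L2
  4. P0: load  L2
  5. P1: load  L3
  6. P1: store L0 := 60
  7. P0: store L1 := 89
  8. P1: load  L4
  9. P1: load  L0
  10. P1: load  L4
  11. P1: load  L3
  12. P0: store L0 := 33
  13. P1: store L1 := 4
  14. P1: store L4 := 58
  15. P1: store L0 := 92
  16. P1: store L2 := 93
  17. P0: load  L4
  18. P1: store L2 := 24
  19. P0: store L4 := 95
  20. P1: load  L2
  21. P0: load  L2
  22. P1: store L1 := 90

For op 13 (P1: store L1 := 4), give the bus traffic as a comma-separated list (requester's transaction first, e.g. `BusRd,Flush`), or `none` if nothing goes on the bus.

bus = BusRdX,Flush

1. P0: load  L0  bus=[BusRd]  L0: P0=E P1=I  mem[L0]=60
2. P1: store L1 := 76  bus=[BusRdX]  L1: P0=I P1=M  mem[L1]=30
3. P1: load  L2  bus=[BusRd]  L2: P0=I P1=E  mem[L2]=70
4. P0: load  L2  bus=[BusRd]  L2: P0=S P1=S  mem[L2]=70
5. P1: load  L3  bus=[BusRd]  L3: P0=I P1=E  mem[L3]=0
6. P1: store L0 := 60  bus=[BusRdX]  L0: P0=I P1=M  mem[L0]=60
7. P0: store L1 := 89  bus=[BusRdX,Flush]  L1: P0=M P1=I  mem[L1]=76
8. P1: load  L4  bus=[BusRd]  L4: P0=I P1=E  mem[L4]=0
9. P1: load  L0  bus=[-]  L0: P0=I P1=M  mem[L0]=60
10. P1: load  L4  bus=[-]  L4: P0=I P1=E  mem[L4]=0
11. P1: load  L3  bus=[-]  L3: P0=I P1=E  mem[L3]=0
12. P0: store L0 := 33  bus=[BusRdX,Flush]  L0: P0=M P1=I  mem[L0]=60
13. P1: store L1 := 4  bus=[BusRdX,Flush]  L1: P0=I P1=M  mem[L1]=89
14. P1: store L4 := 58  bus=[-]  L4: P0=I P1=M  mem[L4]=0
15. P1: store L0 := 92  bus=[BusRdX,Flush]  L0: P0=I P1=M  mem[L0]=33
16. P1: store L2 := 93  bus=[BusUpgr]  L2: P0=I P1=M  mem[L2]=70
17. P0: load  L4  bus=[BusRd,Flush]  L4: P0=S P1=S  mem[L4]=58
18. P1: store L2 := 24  bus=[-]  L2: P0=I P1=M  mem[L2]=70
19. P0: store L4 := 95  bus=[BusUpgr]  L4: P0=M P1=I  mem[L4]=58
20. P1: load  L2  bus=[-]  L2: P0=I P1=M  mem[L2]=70
21. P0: load  L2  bus=[BusRd,Flush]  L2: P0=S P1=S  mem[L2]=24
22. P1: store L1 := 90  bus=[-]  L1: P0=I P1=M  mem[L1]=89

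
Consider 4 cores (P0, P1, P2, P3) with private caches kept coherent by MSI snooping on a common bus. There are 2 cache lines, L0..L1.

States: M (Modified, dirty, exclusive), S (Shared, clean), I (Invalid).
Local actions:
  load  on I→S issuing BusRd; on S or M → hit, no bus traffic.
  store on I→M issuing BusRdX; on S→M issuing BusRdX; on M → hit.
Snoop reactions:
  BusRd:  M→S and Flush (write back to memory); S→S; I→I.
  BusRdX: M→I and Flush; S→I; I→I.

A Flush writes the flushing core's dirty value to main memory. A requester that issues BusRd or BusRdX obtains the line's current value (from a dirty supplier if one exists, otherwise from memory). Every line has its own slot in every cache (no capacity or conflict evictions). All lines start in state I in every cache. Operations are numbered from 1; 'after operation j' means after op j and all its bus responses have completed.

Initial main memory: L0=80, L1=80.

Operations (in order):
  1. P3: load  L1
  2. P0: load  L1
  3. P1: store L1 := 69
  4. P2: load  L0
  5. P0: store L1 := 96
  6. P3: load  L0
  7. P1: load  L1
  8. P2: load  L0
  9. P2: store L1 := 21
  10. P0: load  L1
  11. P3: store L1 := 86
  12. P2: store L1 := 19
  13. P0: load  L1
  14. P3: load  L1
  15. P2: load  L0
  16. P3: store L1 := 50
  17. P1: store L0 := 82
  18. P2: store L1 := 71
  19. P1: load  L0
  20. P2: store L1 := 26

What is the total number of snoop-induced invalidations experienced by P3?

step 1: P3: load  L1  ⟶  IIIS  (L1)  txn=BusRd  M[L1]=80
step 2: P0: load  L1  ⟶  SIIS  (L1)  txn=BusRd  M[L1]=80
step 3: P1: store L1 := 69  ⟶  IMII  (L1)  txn=BusRdX  M[L1]=80
step 4: P2: load  L0  ⟶  IISI  (L0)  txn=BusRd  M[L0]=80
step 5: P0: store L1 := 96  ⟶  MIII  (L1)  txn=BusRdX+Flush  M[L1]=69
step 6: P3: load  L0  ⟶  IISS  (L0)  txn=BusRd  M[L0]=80
step 7: P1: load  L1  ⟶  SSII  (L1)  txn=BusRd+Flush  M[L1]=96
step 8: P2: load  L0  ⟶  IISS  (L0)  txn=∅  M[L0]=80
step 9: P2: store L1 := 21  ⟶  IIMI  (L1)  txn=BusRdX  M[L1]=96
step 10: P0: load  L1  ⟶  SISI  (L1)  txn=BusRd+Flush  M[L1]=21
step 11: P3: store L1 := 86  ⟶  IIIM  (L1)  txn=BusRdX  M[L1]=21
step 12: P2: store L1 := 19  ⟶  IIMI  (L1)  txn=BusRdX+Flush  M[L1]=86
step 13: P0: load  L1  ⟶  SISI  (L1)  txn=BusRd+Flush  M[L1]=19
step 14: P3: load  L1  ⟶  SISS  (L1)  txn=BusRd  M[L1]=19
step 15: P2: load  L0  ⟶  IISS  (L0)  txn=∅  M[L0]=80
step 16: P3: store L1 := 50  ⟶  IIIM  (L1)  txn=BusRdX  M[L1]=19
step 17: P1: store L0 := 82  ⟶  IMII  (L0)  txn=BusRdX  M[L0]=80
step 18: P2: store L1 := 71  ⟶  IIMI  (L1)  txn=BusRdX+Flush  M[L1]=50
step 19: P1: load  L0  ⟶  IMII  (L0)  txn=∅  M[L0]=80
step 20: P2: store L1 := 26  ⟶  IIMI  (L1)  txn=∅  M[L1]=50

invalidations = 4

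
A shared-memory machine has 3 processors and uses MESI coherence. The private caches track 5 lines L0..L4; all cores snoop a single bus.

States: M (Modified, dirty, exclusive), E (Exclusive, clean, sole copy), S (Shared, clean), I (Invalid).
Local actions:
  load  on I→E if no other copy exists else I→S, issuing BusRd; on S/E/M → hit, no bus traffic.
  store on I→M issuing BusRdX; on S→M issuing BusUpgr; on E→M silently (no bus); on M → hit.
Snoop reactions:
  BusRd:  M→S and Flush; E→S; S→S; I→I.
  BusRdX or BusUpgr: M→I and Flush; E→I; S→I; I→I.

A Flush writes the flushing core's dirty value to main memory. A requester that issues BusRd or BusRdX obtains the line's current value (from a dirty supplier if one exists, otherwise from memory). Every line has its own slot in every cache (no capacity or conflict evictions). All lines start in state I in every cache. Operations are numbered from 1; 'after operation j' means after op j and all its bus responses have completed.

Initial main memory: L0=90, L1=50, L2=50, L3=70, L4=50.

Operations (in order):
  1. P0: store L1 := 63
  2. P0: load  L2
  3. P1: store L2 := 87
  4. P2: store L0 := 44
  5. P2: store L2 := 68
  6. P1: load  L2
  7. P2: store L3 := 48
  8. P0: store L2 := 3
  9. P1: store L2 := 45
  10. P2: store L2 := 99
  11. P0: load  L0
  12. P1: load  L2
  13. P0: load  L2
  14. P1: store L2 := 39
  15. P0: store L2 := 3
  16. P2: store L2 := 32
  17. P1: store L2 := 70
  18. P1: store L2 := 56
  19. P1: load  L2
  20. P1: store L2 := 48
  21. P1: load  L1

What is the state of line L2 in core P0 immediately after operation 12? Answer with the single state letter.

[1] P0: store L1 := 63 | P0:M(63), P1:I, P2:I | bus: BusRdX
[2] P0: load  L2 | P0:E(50), P1:I, P2:I | bus: BusRd
[3] P1: store L2 := 87 | P0:I, P1:M(87), P2:I | bus: BusRdX
[4] P2: store L0 := 44 | P0:I, P1:I, P2:M(44) | bus: BusRdX
[5] P2: store L2 := 68 | P0:I, P1:I, P2:M(68) | bus: BusRdX,Flush
[6] P1: load  L2 | P0:I, P1:S(68), P2:S(68) | bus: BusRd,Flush
[7] P2: store L3 := 48 | P0:I, P1:I, P2:M(48) | bus: BusRdX
[8] P0: store L2 := 3 | P0:M(3), P1:I, P2:I | bus: BusRdX
[9] P1: store L2 := 45 | P0:I, P1:M(45), P2:I | bus: BusRdX,Flush
[10] P2: store L2 := 99 | P0:I, P1:I, P2:M(99) | bus: BusRdX,Flush
[11] P0: load  L0 | P0:S(44), P1:I, P2:S(44) | bus: BusRd,Flush
[12] P1: load  L2 | P0:I, P1:S(99), P2:S(99) | bus: BusRd,Flush
[13] P0: load  L2 | P0:S(99), P1:S(99), P2:S(99) | bus: BusRd
[14] P1: store L2 := 39 | P0:I, P1:M(39), P2:I | bus: BusUpgr
[15] P0: store L2 := 3 | P0:M(3), P1:I, P2:I | bus: BusRdX,Flush
[16] P2: store L2 := 32 | P0:I, P1:I, P2:M(32) | bus: BusRdX,Flush
[17] P1: store L2 := 70 | P0:I, P1:M(70), P2:I | bus: BusRdX,Flush
[18] P1: store L2 := 56 | P0:I, P1:M(56), P2:I | bus: none
[19] P1: load  L2 | P0:I, P1:M(56), P2:I | bus: none
[20] P1: store L2 := 48 | P0:I, P1:M(48), P2:I | bus: none
[21] P1: load  L1 | P0:S(63), P1:S(63), P2:I | bus: BusRd,Flush

state = I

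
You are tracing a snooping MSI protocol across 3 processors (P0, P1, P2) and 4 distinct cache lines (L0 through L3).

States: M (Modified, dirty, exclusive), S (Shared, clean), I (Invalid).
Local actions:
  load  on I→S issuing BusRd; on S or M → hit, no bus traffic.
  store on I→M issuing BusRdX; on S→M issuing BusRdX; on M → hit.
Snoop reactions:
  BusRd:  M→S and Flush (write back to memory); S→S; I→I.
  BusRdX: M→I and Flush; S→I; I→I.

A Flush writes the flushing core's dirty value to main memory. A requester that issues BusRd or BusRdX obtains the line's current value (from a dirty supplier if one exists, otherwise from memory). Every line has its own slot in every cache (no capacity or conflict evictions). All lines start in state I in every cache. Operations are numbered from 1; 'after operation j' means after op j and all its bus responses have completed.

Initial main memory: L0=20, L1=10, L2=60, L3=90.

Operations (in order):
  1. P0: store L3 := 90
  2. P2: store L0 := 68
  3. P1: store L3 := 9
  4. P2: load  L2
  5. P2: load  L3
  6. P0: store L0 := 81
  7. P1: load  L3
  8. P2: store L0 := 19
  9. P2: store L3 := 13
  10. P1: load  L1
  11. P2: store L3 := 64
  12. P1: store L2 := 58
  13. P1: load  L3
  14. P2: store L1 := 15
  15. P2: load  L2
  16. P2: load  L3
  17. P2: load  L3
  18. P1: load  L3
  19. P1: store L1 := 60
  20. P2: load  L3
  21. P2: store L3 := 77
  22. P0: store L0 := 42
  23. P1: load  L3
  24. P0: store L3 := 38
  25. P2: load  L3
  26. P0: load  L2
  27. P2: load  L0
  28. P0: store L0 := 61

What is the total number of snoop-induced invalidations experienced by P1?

step 1: P0: store L3 := 90  ⟶  MII  (L3)  txn=BusRdX  M[L3]=90
step 2: P2: store L0 := 68  ⟶  IIM  (L0)  txn=BusRdX  M[L0]=20
step 3: P1: store L3 := 9  ⟶  IMI  (L3)  txn=BusRdX+Flush  M[L3]=90
step 4: P2: load  L2  ⟶  IIS  (L2)  txn=BusRd  M[L2]=60
step 5: P2: load  L3  ⟶  ISS  (L3)  txn=BusRd+Flush  M[L3]=9
step 6: P0: store L0 := 81  ⟶  MII  (L0)  txn=BusRdX+Flush  M[L0]=68
step 7: P1: load  L3  ⟶  ISS  (L3)  txn=∅  M[L3]=9
step 8: P2: store L0 := 19  ⟶  IIM  (L0)  txn=BusRdX+Flush  M[L0]=81
step 9: P2: store L3 := 13  ⟶  IIM  (L3)  txn=BusRdX  M[L3]=9
step 10: P1: load  L1  ⟶  ISI  (L1)  txn=BusRd  M[L1]=10
step 11: P2: store L3 := 64  ⟶  IIM  (L3)  txn=∅  M[L3]=9
step 12: P1: store L2 := 58  ⟶  IMI  (L2)  txn=BusRdX  M[L2]=60
step 13: P1: load  L3  ⟶  ISS  (L3)  txn=BusRd+Flush  M[L3]=64
step 14: P2: store L1 := 15  ⟶  IIM  (L1)  txn=BusRdX  M[L1]=10
step 15: P2: load  L2  ⟶  ISS  (L2)  txn=BusRd+Flush  M[L2]=58
step 16: P2: load  L3  ⟶  ISS  (L3)  txn=∅  M[L3]=64
step 17: P2: load  L3  ⟶  ISS  (L3)  txn=∅  M[L3]=64
step 18: P1: load  L3  ⟶  ISS  (L3)  txn=∅  M[L3]=64
step 19: P1: store L1 := 60  ⟶  IMI  (L1)  txn=BusRdX+Flush  M[L1]=15
step 20: P2: load  L3  ⟶  ISS  (L3)  txn=∅  M[L3]=64
step 21: P2: store L3 := 77  ⟶  IIM  (L3)  txn=BusRdX  M[L3]=64
step 22: P0: store L0 := 42  ⟶  MII  (L0)  txn=BusRdX+Flush  M[L0]=19
step 23: P1: load  L3  ⟶  ISS  (L3)  txn=BusRd+Flush  M[L3]=77
step 24: P0: store L3 := 38  ⟶  MII  (L3)  txn=BusRdX  M[L3]=77
step 25: P2: load  L3  ⟶  SIS  (L3)  txn=BusRd+Flush  M[L3]=38
step 26: P0: load  L2  ⟶  SSS  (L2)  txn=BusRd  M[L2]=58
step 27: P2: load  L0  ⟶  SIS  (L0)  txn=BusRd+Flush  M[L0]=42
step 28: P0: store L0 := 61  ⟶  MII  (L0)  txn=BusRdX  M[L0]=42

invalidations = 4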